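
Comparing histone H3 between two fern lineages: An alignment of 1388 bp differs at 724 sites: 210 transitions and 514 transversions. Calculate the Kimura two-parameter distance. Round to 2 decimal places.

P = 210/1388 ≈ 0.151297 and Q = 514/1388 ≈ 0.370317.
Under the Kimura two-parameter model, d = −½ ln(1 − 2P − Q) − ¼ ln(1 − 2Q).
1 − 2P − Q = 0.327089, giving −½ ln(0.327089) = 0.558761.
1 − 2Q = 0.259366, giving −¼ ln(0.259366) = 0.337379.
d = 0.558761 + 0.337379 = 0.896140.

0.90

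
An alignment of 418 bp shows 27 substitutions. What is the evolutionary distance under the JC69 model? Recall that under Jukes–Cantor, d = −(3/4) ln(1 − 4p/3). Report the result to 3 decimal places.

p = 27/418 ≈ 0.064593.
d = −(3/4) ln(1 − 4p/3) = −0.75 ln(1 − 0.086124) = −0.75 ln(0.913876)
  = −0.75 × (-0.090060) = 0.067545 substitutions/site.

0.068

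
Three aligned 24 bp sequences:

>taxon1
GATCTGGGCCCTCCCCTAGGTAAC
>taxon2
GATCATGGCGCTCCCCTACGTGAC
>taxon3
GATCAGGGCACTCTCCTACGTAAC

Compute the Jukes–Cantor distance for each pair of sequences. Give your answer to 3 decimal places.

d(taxon1,taxon2) = 0.244, d(taxon1,taxon3) = 0.188, d(taxon2,taxon3) = 0.188

taxon1–taxon2: 5/24 sites differ → p ≈ 0.208333, d = −0.75 ln(1 − 0.277777) = 0.244066 ≈ 0.244.
taxon1–taxon3: 4/24 sites differ → p ≈ 0.166667, d = −0.75 ln(1 − 0.222223) = 0.188487 ≈ 0.188.
taxon2–taxon3: 4/24 sites differ → p ≈ 0.166667, d = −0.75 ln(1 − 0.222223) = 0.188487 ≈ 0.188.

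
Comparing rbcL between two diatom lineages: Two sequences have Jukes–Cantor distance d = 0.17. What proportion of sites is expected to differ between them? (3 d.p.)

p = (3/4)(1 − e^(−4d/3)) = 0.75 × (1 − e^(-0.226667)) = 0.75 × (1 − 0.797186) = 0.152111.

0.152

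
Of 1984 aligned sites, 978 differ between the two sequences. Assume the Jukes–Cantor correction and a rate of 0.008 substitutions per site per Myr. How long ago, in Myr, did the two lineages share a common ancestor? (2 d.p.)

p = 978/1984 ≈ 0.492944.
d = −(3/4) ln(1 − 4p/3) = −0.75 ln(1 − 0.657259) = −0.75 ln(0.342741)
  = −0.75 × (-1.070780) = 0.803085 substitutions/site.
Under a molecular clock d = 2μt, so t = d/(2μ) = 0.803085 / (2 × 0.008) = 50.19 Myr.

50.19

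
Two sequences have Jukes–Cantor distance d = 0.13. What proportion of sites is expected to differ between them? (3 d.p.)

0.119

p = (3/4)(1 − e^(−4d/3)) = 0.75 × (1 − e^(-0.173333)) = 0.75 × (1 − 0.840858) = 0.119357.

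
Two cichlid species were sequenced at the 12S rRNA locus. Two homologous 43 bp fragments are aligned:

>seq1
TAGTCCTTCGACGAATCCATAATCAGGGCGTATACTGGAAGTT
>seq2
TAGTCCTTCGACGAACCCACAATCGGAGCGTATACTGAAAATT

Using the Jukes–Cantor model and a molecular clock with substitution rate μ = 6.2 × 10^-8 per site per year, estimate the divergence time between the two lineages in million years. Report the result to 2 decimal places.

The sequences differ at 6 of 43 sites (16, 20, 25, 27, 38, 41), so p = 6/43 ≈ 0.139535.
d = −(3/4) ln(1 − 4p/3) = −0.75 ln(1 − 0.186047) = −0.75 ln(0.813953)
  = −0.75 × (-0.205853) = 0.154390 substitutions/site.
Under a molecular clock d = 2μt, so t = d/(2μ) = 0.154390 / (2 × 6.2 × 10^-8) = 1.25 million years.

1.25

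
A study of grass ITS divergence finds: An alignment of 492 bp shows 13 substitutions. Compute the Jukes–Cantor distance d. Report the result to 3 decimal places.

0.027

p = 13/492 ≈ 0.026423.
d = −(3/4) ln(1 − 4p/3) = −0.75 ln(1 − 0.035231) = −0.75 ln(0.964769)
  = −0.75 × (-0.035867) = 0.026900 substitutions/site.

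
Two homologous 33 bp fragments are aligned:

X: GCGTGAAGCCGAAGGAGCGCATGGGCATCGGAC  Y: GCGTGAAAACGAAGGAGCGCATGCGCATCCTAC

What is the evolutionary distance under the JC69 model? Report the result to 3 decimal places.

The sequences differ at 5 of 33 sites (8, 9, 24, 30, 31), so p = 5/33 ≈ 0.151515.
d = −(3/4) ln(1 − 4p/3) = −0.75 ln(1 − 0.20202) = −0.75 ln(0.79798)
  = −0.75 × (-0.225672) = 0.169254 substitutions/site.

0.169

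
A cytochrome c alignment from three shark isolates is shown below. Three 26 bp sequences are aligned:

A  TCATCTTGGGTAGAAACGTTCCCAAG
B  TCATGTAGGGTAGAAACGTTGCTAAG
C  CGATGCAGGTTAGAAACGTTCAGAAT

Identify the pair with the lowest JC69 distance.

A and B

A–B: 4/26 differ, p = 0.154, d = 0.172.
A–C: 9/26 differ, p = 0.346, d = 0.464.
B–C: 8/26 differ, p = 0.308, d = 0.396.
The smallest distance is between A and B.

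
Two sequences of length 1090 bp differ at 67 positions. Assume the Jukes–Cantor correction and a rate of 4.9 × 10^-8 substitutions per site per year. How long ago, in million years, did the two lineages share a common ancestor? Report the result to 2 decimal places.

p = 67/1090 ≈ 0.061468.
d = −(3/4) ln(1 − 4p/3) = −0.75 ln(1 − 0.081957) = −0.75 ln(0.918043)
  = −0.75 × (-0.085511) = 0.064133 substitutions/site.
Under a molecular clock d = 2μt, so t = d/(2μ) = 0.064133 / (2 × 4.9 × 10^-8) = 0.65 million years.

0.65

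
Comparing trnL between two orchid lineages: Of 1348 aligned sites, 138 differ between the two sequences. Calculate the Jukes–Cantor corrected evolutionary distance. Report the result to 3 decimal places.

0.110

p = 138/1348 ≈ 0.102374.
d = −(3/4) ln(1 − 4p/3) = −0.75 ln(1 − 0.136499) = −0.75 ln(0.863501)
  = −0.75 × (-0.146760) = 0.110070 substitutions/site.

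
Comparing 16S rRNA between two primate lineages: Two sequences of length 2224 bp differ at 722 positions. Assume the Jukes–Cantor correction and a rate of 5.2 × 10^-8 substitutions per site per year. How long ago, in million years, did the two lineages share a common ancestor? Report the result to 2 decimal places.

p = 722/2224 ≈ 0.32464.
d = −(3/4) ln(1 − 4p/3) = −0.75 ln(1 − 0.432853) = −0.75 ln(0.567147)
  = −0.75 × (-0.567137) = 0.425353 substitutions/site.
Under a molecular clock d = 2μt, so t = d/(2μ) = 0.425353 / (2 × 5.2 × 10^-8) = 4.09 million years.

4.09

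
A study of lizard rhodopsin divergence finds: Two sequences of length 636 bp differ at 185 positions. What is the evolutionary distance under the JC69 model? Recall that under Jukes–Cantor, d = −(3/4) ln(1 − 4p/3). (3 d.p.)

0.368

p = 185/636 ≈ 0.290881.
d = −(3/4) ln(1 − 4p/3) = −0.75 ln(1 − 0.387841) = −0.75 ln(0.612159)
  = −0.75 × (-0.490763) = 0.368072 substitutions/site.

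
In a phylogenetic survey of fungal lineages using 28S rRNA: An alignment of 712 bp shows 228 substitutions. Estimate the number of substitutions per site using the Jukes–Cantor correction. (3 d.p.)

0.418

p = 228/712 ≈ 0.320225.
d = −(3/4) ln(1 − 4p/3) = −0.75 ln(1 − 0.426967) = −0.75 ln(0.573033)
  = −0.75 × (-0.556812) = 0.417609 substitutions/site.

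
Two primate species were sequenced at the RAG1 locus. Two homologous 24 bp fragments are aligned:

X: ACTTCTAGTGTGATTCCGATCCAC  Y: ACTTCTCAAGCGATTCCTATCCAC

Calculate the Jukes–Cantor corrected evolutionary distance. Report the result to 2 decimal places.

The sequences differ at 5 of 24 sites (7, 8, 9, 11, 18), so p = 5/24 ≈ 0.208333.
d = −(3/4) ln(1 − 4p/3) = −0.75 ln(1 − 0.277777) = −0.75 ln(0.722223)
  = −0.75 × (-0.325421) = 0.244066 substitutions/site.

0.24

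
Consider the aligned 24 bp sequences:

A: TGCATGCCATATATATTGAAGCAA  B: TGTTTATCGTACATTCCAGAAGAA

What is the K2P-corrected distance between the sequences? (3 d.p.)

Of 24 sites, 10 differences are transitions and 3 are transversions, so P = 10/24 ≈ 0.416667 and Q = 3/24 = 0.125.
Under the Kimura two-parameter model, d = −½ ln(1 − 2P − Q) − ¼ ln(1 − 2Q).
1 − 2P − Q = 0.041666, giving −½ ln(0.041666) = 1.589035.
1 − 2Q = 0.75, giving −¼ ln(0.75) = 0.071921.
d = 1.589035 + 0.071921 = 1.660956.

1.661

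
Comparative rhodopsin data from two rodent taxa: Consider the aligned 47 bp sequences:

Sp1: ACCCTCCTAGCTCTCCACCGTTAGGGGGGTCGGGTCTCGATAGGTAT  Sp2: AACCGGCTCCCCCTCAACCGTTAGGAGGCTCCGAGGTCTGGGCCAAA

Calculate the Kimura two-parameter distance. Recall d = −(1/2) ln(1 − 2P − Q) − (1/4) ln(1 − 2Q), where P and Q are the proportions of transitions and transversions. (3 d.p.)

Of 47 sites, 5 differences are transitions and 16 are transversions, so P = 5/47 ≈ 0.106383 and Q = 16/47 ≈ 0.340426.
Under the Kimura two-parameter model, d = −½ ln(1 − 2P − Q) − ¼ ln(1 − 2Q).
1 − 2P − Q = 0.446808, giving −½ ln(0.446808) = 0.402813.
1 − 2Q = 0.319148, giving −¼ ln(0.319148) = 0.285525.
d = 0.402813 + 0.285525 = 0.688338.

0.688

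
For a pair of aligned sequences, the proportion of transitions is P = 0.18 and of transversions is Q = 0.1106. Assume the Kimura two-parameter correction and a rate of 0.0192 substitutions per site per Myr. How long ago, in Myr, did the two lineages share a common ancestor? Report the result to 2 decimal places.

9.91

Under the Kimura two-parameter model, d = −½ ln(1 − 2P − Q) − ¼ ln(1 − 2Q).
1 − 2P − Q = 0.5294, giving −½ ln(0.5294) = 0.318005.
1 − 2Q = 0.7788, giving −¼ ln(0.7788) = 0.062500.
d = 0.318005 + 0.062500 = 0.380505.
Under a molecular clock d = 2μt, so t = d/(2μ) = 0.380505 / (2 × 0.0192) = 9.91 Myr.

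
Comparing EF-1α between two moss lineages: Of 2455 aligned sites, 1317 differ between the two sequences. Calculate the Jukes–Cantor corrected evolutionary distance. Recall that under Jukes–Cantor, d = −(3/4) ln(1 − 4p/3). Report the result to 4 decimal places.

p = 1317/2455 ≈ 0.536456.
d = −(3/4) ln(1 − 4p/3) = −0.75 ln(1 − 0.715275) = −0.75 ln(0.284725)
  = −0.75 × (-1.256231) = 0.942173 substitutions/site.

0.9422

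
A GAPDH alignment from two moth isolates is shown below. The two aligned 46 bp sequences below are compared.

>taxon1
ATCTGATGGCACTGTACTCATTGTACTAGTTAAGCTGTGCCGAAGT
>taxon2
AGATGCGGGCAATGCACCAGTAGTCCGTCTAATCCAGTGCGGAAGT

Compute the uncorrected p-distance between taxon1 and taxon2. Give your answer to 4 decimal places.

The sequences differ at 19 of 46 positions.
p = 19/46 = 0.413043… ≈ 0.4130 (to 4 d.p.).

0.4130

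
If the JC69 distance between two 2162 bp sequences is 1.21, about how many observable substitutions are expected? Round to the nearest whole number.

1298

Invert JC69: p = (3/4)(1 − e^(−4d/3)) = 0.75 × (1 − e^(-1.613333)) = 0.75 × (1 − 0.199222) = 0.600584.
Expected differing sites = pL ≈ 0.600584 × 2162 = 1298.462608 ≈ 1298.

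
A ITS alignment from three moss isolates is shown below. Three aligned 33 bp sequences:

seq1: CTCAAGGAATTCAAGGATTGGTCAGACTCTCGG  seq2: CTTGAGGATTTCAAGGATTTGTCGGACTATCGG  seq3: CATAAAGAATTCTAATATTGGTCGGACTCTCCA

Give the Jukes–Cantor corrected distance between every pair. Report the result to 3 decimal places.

seq1–seq2: 6/33 sites differ → p ≈ 0.181818, d = −0.75 ln(1 − 0.242424) = 0.208224 ≈ 0.208.
seq1–seq3: 9/33 sites differ → p ≈ 0.272727, d = −0.75 ln(1 − 0.363636) = 0.338988 ≈ 0.339.
seq2–seq3: 11/33 sites differ → p ≈ 0.333333, d = −0.75 ln(1 − 0.444444) = 0.440839 ≈ 0.441.

d(seq1,seq2) = 0.208, d(seq1,seq3) = 0.339, d(seq2,seq3) = 0.441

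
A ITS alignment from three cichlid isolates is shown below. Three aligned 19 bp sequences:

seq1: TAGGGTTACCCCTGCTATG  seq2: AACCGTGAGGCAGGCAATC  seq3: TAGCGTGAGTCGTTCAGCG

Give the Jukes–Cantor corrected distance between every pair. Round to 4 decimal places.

d(seq1,seq2) = 0.9074, d(seq1,seq3) = 0.7489, d(seq2,seq3) = 0.7489

seq1–seq2: 10/19 sites differ → p ≈ 0.526316, d = −0.75 ln(1 − 0.701755) = 0.907380 ≈ 0.9074.
seq1–seq3: 9/19 sites differ → p ≈ 0.473684, d = −0.75 ln(1 − 0.631579) = 0.748897 ≈ 0.7489.
seq2–seq3: 9/19 sites differ → p ≈ 0.473684, d = −0.75 ln(1 − 0.631579) = 0.748897 ≈ 0.7489.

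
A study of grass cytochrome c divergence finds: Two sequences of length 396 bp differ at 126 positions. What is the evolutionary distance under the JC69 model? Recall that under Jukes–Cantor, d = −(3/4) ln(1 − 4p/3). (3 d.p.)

p = 126/396 ≈ 0.318182.
d = −(3/4) ln(1 − 4p/3) = −0.75 ln(1 − 0.424243) = −0.75 ln(0.575757)
  = −0.75 × (-0.552070) = 0.414053 substitutions/site.

0.414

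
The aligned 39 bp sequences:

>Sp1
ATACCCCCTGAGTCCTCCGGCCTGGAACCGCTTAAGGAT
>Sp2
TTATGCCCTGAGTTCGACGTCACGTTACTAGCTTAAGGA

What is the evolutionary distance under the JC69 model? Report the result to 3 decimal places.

The sequences differ at 19 of 39 sites, so p = 19/39 ≈ 0.487179.
d = −(3/4) ln(1 − 4p/3) = −0.75 ln(1 − 0.649572) = −0.75 ln(0.350428)
  = −0.75 × (-1.048600) = 0.786450 substitutions/site.

0.786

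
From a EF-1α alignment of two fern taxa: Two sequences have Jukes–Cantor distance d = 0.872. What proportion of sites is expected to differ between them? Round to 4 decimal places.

0.5155

p = (3/4)(1 − e^(−4d/3)) = 0.75 × (1 − e^(-1.162667)) = 0.75 × (1 − 0.312651) = 0.515512.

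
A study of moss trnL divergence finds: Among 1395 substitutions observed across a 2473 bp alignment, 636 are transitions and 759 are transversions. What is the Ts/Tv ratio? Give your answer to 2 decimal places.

R = 636/759 = 0.837944… ≈ 0.84 (to 2 d.p.).

0.84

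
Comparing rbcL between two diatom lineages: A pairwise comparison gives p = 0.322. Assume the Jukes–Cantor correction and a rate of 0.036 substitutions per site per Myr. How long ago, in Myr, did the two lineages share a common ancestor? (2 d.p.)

d = −(3/4) ln(1 − 4p/3) = −0.75 ln(1 − 0.429333) = −0.75 ln(0.570667)
  = −0.75 × (-0.560949) = 0.420712 substitutions/site.
Under a molecular clock d = 2μt, so t = d/(2μ) = 0.420712 / (2 × 0.036) = 5.84 Myr.

5.84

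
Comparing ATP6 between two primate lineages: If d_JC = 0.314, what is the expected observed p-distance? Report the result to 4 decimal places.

p = (3/4)(1 − e^(−4d/3)) = 0.75 × (1 − e^(-0.418667)) = 0.75 × (1 − 0.657923) = 0.256558.

0.2566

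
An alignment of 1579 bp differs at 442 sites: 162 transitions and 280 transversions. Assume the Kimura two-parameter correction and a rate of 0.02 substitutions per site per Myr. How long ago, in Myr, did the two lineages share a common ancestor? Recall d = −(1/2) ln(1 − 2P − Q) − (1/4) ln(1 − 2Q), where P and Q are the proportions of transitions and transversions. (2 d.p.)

8.76

P = 162/1579 ≈ 0.102597 and Q = 280/1579 ≈ 0.177327.
Under the Kimura two-parameter model, d = −½ ln(1 − 2P − Q) − ¼ ln(1 − 2Q).
1 − 2P − Q = 0.617479, giving −½ ln(0.617479) = 0.241055.
1 − 2Q = 0.645346, giving −¼ ln(0.645346) = 0.109492.
d = 0.241055 + 0.109492 = 0.350547.
Under a molecular clock d = 2μt, so t = d/(2μ) = 0.350547 / (2 × 0.02) = 8.76 Myr.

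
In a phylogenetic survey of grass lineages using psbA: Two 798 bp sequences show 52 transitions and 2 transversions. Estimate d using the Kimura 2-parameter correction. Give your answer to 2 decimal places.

0.07

P = 52/798 ≈ 0.065163 and Q = 2/798 ≈ 0.002506.
Under the Kimura two-parameter model, d = −½ ln(1 − 2P − Q) − ¼ ln(1 − 2Q).
1 − 2P − Q = 0.867168, giving −½ ln(0.867168) = 0.071261.
1 − 2Q = 0.994988, giving −¼ ln(0.994988) = 0.001256.
d = 0.071261 + 0.001256 = 0.072517.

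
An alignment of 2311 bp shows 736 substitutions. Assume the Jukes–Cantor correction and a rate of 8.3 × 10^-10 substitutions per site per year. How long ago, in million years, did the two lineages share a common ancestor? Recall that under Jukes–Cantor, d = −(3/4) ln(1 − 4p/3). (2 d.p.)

249.74

p = 736/2311 ≈ 0.318477.
d = −(3/4) ln(1 − 4p/3) = −0.75 ln(1 − 0.424636) = −0.75 ln(0.575364)
  = −0.75 × (-0.552752) = 0.414564 substitutions/site.
Under a molecular clock d = 2μt, so t = d/(2μ) = 0.414564 / (2 × 8.3 × 10^-10) = 249.74 million years.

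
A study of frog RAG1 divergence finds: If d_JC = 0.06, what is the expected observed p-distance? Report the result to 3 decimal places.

p = (3/4)(1 − e^(−4d/3)) = 0.75 × (1 − e^(-0.08)) = 0.75 × (1 − 0.923116) = 0.057663.

0.058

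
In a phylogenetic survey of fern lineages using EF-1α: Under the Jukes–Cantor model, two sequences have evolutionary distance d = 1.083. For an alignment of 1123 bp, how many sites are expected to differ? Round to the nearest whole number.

Invert JC69: p = (3/4)(1 − e^(−4d/3)) = 0.75 × (1 − e^(-1.444)) = 0.75 × (1 − 0.235982) = 0.573014.
Expected differing sites = pL ≈ 0.573014 × 1123 = 643.494722 ≈ 643.

643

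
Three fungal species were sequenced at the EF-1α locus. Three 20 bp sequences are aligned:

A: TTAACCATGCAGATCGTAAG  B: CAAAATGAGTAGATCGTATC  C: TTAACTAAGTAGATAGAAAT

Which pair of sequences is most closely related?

A–B: 9/20 differ, p = 0.450, d = 0.687.
A–C: 6/20 differ, p = 0.300, d = 0.383.
B–C: 8/20 differ, p = 0.400, d = 0.572.
The smallest distance is between A and C.

A and C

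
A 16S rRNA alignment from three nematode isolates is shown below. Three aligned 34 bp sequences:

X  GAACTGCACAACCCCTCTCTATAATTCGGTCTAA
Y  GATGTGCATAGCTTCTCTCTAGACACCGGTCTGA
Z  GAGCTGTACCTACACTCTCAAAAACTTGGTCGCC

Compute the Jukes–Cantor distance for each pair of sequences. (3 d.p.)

X–Y: 11/34 sites differ → p ≈ 0.323529, d = −0.75 ln(1 − 0.431372) = 0.423397 ≈ 0.423.
X–Z: 13/34 sites differ → p ≈ 0.382353, d = −0.75 ln(1 − 0.509804) = 0.534712 ≈ 0.535.
Y–Z: 18/34 sites differ → p ≈ 0.529412, d = −0.75 ln(1 − 0.705883) = 0.917833 ≈ 0.918.

d(X,Y) = 0.423, d(X,Z) = 0.535, d(Y,Z) = 0.918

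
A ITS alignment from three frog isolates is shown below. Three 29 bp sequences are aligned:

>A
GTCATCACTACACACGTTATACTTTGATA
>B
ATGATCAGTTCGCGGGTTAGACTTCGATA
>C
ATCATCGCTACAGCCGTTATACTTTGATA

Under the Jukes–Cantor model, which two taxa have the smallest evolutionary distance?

A and C

A–B: 9/29 differ, p = 0.310, d = 0.401.
A–C: 4/29 differ, p = 0.138, d = 0.152.
B–C: 10/29 differ, p = 0.345, d = 0.462.
The smallest distance is between A and C.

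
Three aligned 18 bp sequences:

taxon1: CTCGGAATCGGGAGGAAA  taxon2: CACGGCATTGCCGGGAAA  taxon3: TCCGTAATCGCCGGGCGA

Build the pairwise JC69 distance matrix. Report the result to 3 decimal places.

taxon1–taxon2: 6/18 sites differ → p ≈ 0.333333, d = −0.75 ln(1 − 0.444444) = 0.440839 ≈ 0.441.
taxon1–taxon3: 8/18 sites differ → p ≈ 0.444444, d = −0.75 ln(1 − 0.592592) = 0.673455 ≈ 0.673.
taxon2–taxon3: 7/18 sites differ → p ≈ 0.388889, d = −0.75 ln(1 − 0.518519) = 0.548166 ≈ 0.548.

d(taxon1,taxon2) = 0.441, d(taxon1,taxon3) = 0.673, d(taxon2,taxon3) = 0.548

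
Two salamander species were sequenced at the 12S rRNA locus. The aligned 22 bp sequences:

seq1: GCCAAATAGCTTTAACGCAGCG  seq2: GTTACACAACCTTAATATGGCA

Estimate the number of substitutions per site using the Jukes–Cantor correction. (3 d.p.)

0.824

The sequences differ at 11 of 22 sites, so p = 11/22 = 0.5.
d = −(3/4) ln(1 − 4p/3) = −0.75 ln(1 − 0.666667) = −0.75 ln(0.333333)
  = −0.75 × (-1.098613) = 0.823960 substitutions/site.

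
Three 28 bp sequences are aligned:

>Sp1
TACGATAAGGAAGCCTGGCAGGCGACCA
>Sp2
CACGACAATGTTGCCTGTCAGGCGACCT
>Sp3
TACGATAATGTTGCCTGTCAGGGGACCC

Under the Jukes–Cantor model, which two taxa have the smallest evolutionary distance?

Sp2 and Sp3

Sp1–Sp2: 7/28 differ, p = 0.250, d = 0.304.
Sp1–Sp3: 6/28 differ, p = 0.214, d = 0.252.
Sp2–Sp3: 4/28 differ, p = 0.143, d = 0.158.
The smallest distance is between Sp2 and Sp3.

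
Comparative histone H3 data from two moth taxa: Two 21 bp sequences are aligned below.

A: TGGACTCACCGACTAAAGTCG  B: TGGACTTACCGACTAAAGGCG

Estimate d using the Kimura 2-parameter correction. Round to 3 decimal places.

0.102

Of 21 sites, 1 differences are transitions and 1 are transversions, so P = 1/21 ≈ 0.047619 and Q = 1/21 ≈ 0.047619.
Under the Kimura two-parameter model, d = −½ ln(1 − 2P − Q) − ¼ ln(1 − 2Q).
1 − 2P − Q = 0.857143, giving −½ ln(0.857143) = 0.077075.
1 − 2Q = 0.904762, giving −¼ ln(0.904762) = 0.025021.
d = 0.077075 + 0.025021 = 0.102096.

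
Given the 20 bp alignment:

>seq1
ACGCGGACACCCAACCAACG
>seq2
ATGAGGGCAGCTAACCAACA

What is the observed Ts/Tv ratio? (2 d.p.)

Transitions are A↔G and C↔T; transversions are all other mismatches.
Transitions: 4. Transversions: 2.
R = 4/2 = 2.00.

2.00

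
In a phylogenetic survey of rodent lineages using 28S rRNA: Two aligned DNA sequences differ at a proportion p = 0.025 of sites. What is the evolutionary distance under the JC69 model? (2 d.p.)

0.03

d = −(3/4) ln(1 − 4p/3) = −0.75 ln(1 − 0.033333) = −0.75 ln(0.966667)
  = −0.75 × (-0.033901) = 0.025426 substitutions/site.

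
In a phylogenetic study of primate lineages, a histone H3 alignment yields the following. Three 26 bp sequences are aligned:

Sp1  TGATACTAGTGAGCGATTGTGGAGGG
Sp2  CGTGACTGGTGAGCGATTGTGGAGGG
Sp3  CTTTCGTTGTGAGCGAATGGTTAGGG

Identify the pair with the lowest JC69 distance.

Sp1–Sp2: 4/26 differ, p = 0.154, d = 0.172.
Sp1–Sp3: 10/26 differ, p = 0.385, d = 0.539.
Sp2–Sp3: 9/26 differ, p = 0.346, d = 0.464.
The smallest distance is between Sp1 and Sp2.

Sp1 and Sp2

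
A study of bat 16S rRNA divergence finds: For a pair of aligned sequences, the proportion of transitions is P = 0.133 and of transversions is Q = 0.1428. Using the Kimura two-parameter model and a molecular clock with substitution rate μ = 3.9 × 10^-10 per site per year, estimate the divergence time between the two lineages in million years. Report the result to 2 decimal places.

444.72

Under the Kimura two-parameter model, d = −½ ln(1 − 2P − Q) − ¼ ln(1 − 2Q).
1 − 2P − Q = 0.5912, giving −½ ln(0.5912) = 0.262800.
1 − 2Q = 0.7144, giving −¼ ln(0.7144) = 0.084078.
d = 0.262800 + 0.084078 = 0.346878.
Under a molecular clock d = 2μt, so t = d/(2μ) = 0.346878 / (2 × 3.9 × 10^-10) = 444.72 million years.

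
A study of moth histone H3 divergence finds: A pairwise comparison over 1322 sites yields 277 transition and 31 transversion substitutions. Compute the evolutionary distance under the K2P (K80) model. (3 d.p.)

0.304

P = 277/1322 ≈ 0.209531 and Q = 31/1322 ≈ 0.023449.
Under the Kimura two-parameter model, d = −½ ln(1 − 2P − Q) − ¼ ln(1 − 2Q).
1 − 2P − Q = 0.557489, giving −½ ln(0.557489) = 0.292156.
1 − 2Q = 0.953102, giving −¼ ln(0.953102) = 0.012008.
d = 0.292156 + 0.012008 = 0.304164.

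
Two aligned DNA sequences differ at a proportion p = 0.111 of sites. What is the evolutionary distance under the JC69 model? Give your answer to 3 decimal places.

d = −(3/4) ln(1 − 4p/3) = −0.75 ln(1 − 0.148) = −0.75 ln(0.852)
  = −0.75 × (-0.160169) = 0.120127 substitutions/site.

0.120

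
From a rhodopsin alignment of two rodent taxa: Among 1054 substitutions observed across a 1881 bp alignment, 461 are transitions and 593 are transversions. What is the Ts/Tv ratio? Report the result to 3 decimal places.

0.777

R = 461/593 = 0.777403… ≈ 0.777 (to 3 d.p.).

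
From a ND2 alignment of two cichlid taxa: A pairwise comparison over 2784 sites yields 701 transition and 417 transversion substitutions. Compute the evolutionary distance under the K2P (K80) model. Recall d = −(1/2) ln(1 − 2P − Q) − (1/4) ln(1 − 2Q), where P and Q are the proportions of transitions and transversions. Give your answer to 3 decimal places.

0.619

P = 701/2784 ≈ 0.251796 and Q = 417/2784 ≈ 0.149784.
Under the Kimura two-parameter model, d = −½ ln(1 − 2P − Q) − ¼ ln(1 − 2Q).
1 − 2P − Q = 0.346624, giving −½ ln(0.346624) = 0.529757.
1 − 2Q = 0.700432, giving −¼ ln(0.700432) = 0.089014.
d = 0.529757 + 0.089014 = 0.618771.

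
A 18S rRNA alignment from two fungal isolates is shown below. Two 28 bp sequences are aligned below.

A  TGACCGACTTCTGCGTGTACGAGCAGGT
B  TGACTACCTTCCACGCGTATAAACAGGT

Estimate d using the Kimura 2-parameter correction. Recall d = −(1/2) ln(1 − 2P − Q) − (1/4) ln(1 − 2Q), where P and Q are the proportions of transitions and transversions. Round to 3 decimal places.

0.486

Of 28 sites, 8 differences are transitions and 1 are transversions, so P = 8/28 ≈ 0.285714 and Q = 1/28 ≈ 0.035714.
Under the Kimura two-parameter model, d = −½ ln(1 − 2P − Q) − ¼ ln(1 − 2Q).
1 − 2P − Q = 0.392858, giving −½ ln(0.392858) = 0.467154.
1 − 2Q = 0.928572, giving −¼ ln(0.928572) = 0.018527.
d = 0.467154 + 0.018527 = 0.485681.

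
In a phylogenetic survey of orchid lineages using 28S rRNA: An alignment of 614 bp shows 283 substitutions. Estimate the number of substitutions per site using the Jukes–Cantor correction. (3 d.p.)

0.715

p = 283/614 ≈ 0.460912.
d = −(3/4) ln(1 − 4p/3) = −0.75 ln(1 − 0.614549) = −0.75 ln(0.385451)
  = −0.75 × (-0.953341) = 0.715006 substitutions/site.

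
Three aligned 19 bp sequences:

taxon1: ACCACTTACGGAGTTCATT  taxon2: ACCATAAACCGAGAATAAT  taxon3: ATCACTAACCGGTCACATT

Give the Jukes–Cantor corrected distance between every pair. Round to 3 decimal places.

d(taxon1,taxon2) = 0.618, d(taxon1,taxon3) = 0.507, d(taxon2,taxon3) = 0.618

taxon1–taxon2: 8/19 sites differ → p ≈ 0.421053, d = −0.75 ln(1 − 0.561404) = 0.618132 ≈ 0.618.
taxon1–taxon3: 7/19 sites differ → p ≈ 0.368421, d = −0.75 ln(1 − 0.491228) = 0.506816 ≈ 0.507.
taxon2–taxon3: 8/19 sites differ → p ≈ 0.421053, d = −0.75 ln(1 − 0.561404) = 0.618132 ≈ 0.618.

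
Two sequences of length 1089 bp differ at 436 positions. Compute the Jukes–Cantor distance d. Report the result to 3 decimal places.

0.572

p = 436/1089 ≈ 0.400367.
d = −(3/4) ln(1 − 4p/3) = −0.75 ln(1 − 0.533823) = −0.75 ln(0.466177)
  = −0.75 × (-0.763190) = 0.572393 substitutions/site.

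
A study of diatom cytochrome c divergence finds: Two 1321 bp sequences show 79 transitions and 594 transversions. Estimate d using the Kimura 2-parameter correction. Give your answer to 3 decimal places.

0.995

P = 79/1321 ≈ 0.059803 and Q = 594/1321 ≈ 0.449659.
Under the Kimura two-parameter model, d = −½ ln(1 − 2P − Q) − ¼ ln(1 − 2Q).
1 − 2P − Q = 0.430735, giving −½ ln(0.430735) = 0.421131.
1 − 2Q = 0.100682, giving −¼ ln(0.100682) = 0.573947.
d = 0.421131 + 0.573947 = 0.995078.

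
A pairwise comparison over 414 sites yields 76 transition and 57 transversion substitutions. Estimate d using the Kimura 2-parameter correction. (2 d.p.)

0.43

P = 76/414 ≈ 0.183575 and Q = 57/414 ≈ 0.137681.
Under the Kimura two-parameter model, d = −½ ln(1 − 2P − Q) − ¼ ln(1 − 2Q).
1 − 2P − Q = 0.495169, giving −½ ln(0.495169) = 0.351428.
1 − 2Q = 0.724638, giving −¼ ln(0.724638) = 0.080521.
d = 0.351428 + 0.080521 = 0.431949.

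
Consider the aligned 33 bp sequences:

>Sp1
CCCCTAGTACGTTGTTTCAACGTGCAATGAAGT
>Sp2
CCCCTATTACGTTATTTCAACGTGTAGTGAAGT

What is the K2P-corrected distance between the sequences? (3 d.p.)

0.135

Of 33 sites, 3 differences are transitions and 1 are transversions, so P = 3/33 ≈ 0.090909 and Q = 1/33 ≈ 0.030303.
Under the Kimura two-parameter model, d = −½ ln(1 − 2P − Q) − ¼ ln(1 − 2Q).
1 − 2P − Q = 0.787879, giving −½ ln(0.787879) = 0.119205.
1 − 2Q = 0.939394, giving −¼ ln(0.939394) = 0.015630.
d = 0.119205 + 0.015630 = 0.134835.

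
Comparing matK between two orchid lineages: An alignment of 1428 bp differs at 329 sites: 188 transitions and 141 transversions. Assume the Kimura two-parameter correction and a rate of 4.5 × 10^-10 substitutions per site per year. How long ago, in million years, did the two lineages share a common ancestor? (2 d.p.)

310.83

P = 188/1428 ≈ 0.131653 and Q = 141/1428 ≈ 0.098739.
Under the Kimura two-parameter model, d = −½ ln(1 − 2P − Q) − ¼ ln(1 − 2Q).
1 − 2P − Q = 0.637955, giving −½ ln(0.637955) = 0.224744.
1 − 2Q = 0.802522, giving −¼ ln(0.802522) = 0.054999.
d = 0.224744 + 0.054999 = 0.279743.
Under a molecular clock d = 2μt, so t = d/(2μ) = 0.279743 / (2 × 4.5 × 10^-10) = 310.83 million years.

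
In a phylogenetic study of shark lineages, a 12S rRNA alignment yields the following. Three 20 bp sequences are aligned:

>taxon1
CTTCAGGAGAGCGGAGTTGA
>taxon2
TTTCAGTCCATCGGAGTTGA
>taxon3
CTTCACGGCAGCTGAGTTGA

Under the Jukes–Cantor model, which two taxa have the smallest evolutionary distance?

taxon1–taxon2: 5/20 differ, p = 0.250, d = 0.304.
taxon1–taxon3: 4/20 differ, p = 0.200, d = 0.233.
taxon2–taxon3: 6/20 differ, p = 0.300, d = 0.383.
The smallest distance is between taxon1 and taxon3.

taxon1 and taxon3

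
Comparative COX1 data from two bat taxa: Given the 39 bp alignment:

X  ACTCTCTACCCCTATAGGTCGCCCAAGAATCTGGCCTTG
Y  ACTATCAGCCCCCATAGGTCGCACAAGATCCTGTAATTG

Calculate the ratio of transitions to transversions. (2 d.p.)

Transitions are A↔G and C↔T; transversions are all other mismatches.
Transitions: 3. Transversions: 7.
R = 3/7 = 0.428571… ≈ 0.43 (to 2 d.p.).

0.43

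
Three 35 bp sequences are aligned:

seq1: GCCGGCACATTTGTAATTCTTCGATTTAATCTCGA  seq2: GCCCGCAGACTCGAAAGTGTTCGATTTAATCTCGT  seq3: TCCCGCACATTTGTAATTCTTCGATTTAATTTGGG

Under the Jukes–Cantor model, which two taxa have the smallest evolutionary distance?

seq1–seq2: 8/35 differ, p = 0.229, d = 0.273.
seq1–seq3: 5/35 differ, p = 0.143, d = 0.158.
seq2–seq3: 10/35 differ, p = 0.286, d = 0.360.
The smallest distance is between seq1 and seq3.

seq1 and seq3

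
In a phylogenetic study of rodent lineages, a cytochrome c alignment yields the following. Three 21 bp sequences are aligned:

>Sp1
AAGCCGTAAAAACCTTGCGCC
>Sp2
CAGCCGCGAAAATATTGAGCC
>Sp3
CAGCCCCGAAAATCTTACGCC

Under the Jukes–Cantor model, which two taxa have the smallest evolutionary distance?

Sp2 and Sp3

Sp1–Sp2: 6/21 differ, p = 0.286, d = 0.360.
Sp1–Sp3: 6/21 differ, p = 0.286, d = 0.360.
Sp2–Sp3: 4/21 differ, p = 0.190, d = 0.220.
The smallest distance is between Sp2 and Sp3.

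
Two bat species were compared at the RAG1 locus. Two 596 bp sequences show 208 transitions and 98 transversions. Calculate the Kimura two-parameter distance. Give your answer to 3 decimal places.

P = 208/596 ≈ 0.348993 and Q = 98/596 ≈ 0.16443.
Under the Kimura two-parameter model, d = −½ ln(1 − 2P − Q) − ¼ ln(1 − 2Q).
1 − 2P − Q = 0.137584, giving −½ ln(0.137584) = 0.991760.
1 − 2Q = 0.67114, giving −¼ ln(0.67114) = 0.099694.
d = 0.991760 + 0.099694 = 1.091454.

1.091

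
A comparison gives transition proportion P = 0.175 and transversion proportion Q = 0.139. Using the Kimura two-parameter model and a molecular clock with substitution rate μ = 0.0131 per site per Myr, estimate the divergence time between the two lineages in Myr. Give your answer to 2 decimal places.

15.92

Under the Kimura two-parameter model, d = −½ ln(1 − 2P − Q) − ¼ ln(1 − 2Q).
1 − 2P − Q = 0.511, giving −½ ln(0.511) = 0.335693.
1 − 2Q = 0.722, giving −¼ ln(0.722) = 0.081433.
d = 0.335693 + 0.081433 = 0.417126.
Under a molecular clock d = 2μt, so t = d/(2μ) = 0.417126 / (2 × 0.0131) = 15.92 Myr.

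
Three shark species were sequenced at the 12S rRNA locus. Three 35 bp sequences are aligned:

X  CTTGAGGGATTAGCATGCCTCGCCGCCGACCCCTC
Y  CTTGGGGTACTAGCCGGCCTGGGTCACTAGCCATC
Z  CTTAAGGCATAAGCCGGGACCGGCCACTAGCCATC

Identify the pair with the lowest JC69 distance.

X–Y: 13/35 differ, p = 0.371, d = 0.513.
X–Z: 14/35 differ, p = 0.400, d = 0.572.
Y–Z: 10/35 differ, p = 0.286, d = 0.360.
The smallest distance is between Y and Z.

Y and Z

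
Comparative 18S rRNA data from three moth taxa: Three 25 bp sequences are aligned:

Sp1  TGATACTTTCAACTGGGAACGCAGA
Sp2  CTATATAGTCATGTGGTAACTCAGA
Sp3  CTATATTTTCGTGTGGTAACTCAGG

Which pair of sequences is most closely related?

Sp1–Sp2: 9/25 differ, p = 0.360, d = 0.490.
Sp1–Sp3: 9/25 differ, p = 0.360, d = 0.490.
Sp2–Sp3: 4/25 differ, p = 0.160, d = 0.180.
The smallest distance is between Sp2 and Sp3.

Sp2 and Sp3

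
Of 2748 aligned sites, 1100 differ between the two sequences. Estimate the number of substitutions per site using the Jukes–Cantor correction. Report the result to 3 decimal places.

0.572

p = 1100/2748 ≈ 0.400291.
d = −(3/4) ln(1 − 4p/3) = −0.75 ln(1 − 0.533721) = −0.75 ln(0.466279)
  = −0.75 × (-0.762971) = 0.572228 substitutions/site.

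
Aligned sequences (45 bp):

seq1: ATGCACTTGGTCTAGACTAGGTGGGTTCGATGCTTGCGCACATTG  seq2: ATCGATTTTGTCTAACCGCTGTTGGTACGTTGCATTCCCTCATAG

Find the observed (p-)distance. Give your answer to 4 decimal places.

0.3778

The sequences differ at 17 of 45 positions.
p = 17/45 = 0.377777… ≈ 0.3778 (to 4 d.p.).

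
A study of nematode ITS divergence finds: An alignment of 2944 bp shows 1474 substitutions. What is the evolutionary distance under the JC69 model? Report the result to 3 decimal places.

0.826

p = 1474/2944 ≈ 0.500679.
d = −(3/4) ln(1 − 4p/3) = −0.75 ln(1 − 0.667572) = −0.75 ln(0.332428)
  = −0.75 × (-1.101332) = 0.825999 substitutions/site.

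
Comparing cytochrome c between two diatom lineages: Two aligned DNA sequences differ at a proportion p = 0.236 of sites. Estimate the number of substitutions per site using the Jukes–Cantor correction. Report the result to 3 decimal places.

d = −(3/4) ln(1 − 4p/3) = −0.75 ln(1 − 0.314667) = −0.75 ln(0.685333)
  = −0.75 × (-0.377850) = 0.283388 substitutions/site.

0.283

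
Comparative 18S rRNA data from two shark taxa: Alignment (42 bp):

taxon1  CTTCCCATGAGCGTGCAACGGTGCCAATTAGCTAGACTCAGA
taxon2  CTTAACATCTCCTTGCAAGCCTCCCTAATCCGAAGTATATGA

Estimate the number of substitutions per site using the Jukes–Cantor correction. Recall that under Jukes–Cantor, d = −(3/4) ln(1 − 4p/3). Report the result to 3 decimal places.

The sequences differ at 20 of 42 sites, so p = 20/42 ≈ 0.47619.
d = −(3/4) ln(1 − 4p/3) = −0.75 ln(1 − 0.63492) = −0.75 ln(0.36508)
  = −0.75 × (-1.007639) = 0.755729 substitutions/site.

0.756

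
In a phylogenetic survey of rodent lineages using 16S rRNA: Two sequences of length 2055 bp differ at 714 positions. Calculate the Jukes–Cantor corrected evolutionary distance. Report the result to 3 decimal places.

0.467

p = 714/2055 ≈ 0.347445.
d = −(3/4) ln(1 − 4p/3) = −0.75 ln(1 − 0.46326) = −0.75 ln(0.53674)
  = −0.75 × (-0.622241) = 0.466681 substitutions/site.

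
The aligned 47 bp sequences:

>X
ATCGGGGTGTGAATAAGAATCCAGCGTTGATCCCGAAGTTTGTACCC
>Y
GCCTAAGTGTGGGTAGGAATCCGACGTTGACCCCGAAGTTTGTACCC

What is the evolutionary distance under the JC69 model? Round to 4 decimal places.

The sequences differ at 11 of 47 sites, so p = 11/47 ≈ 0.234043.
d = −(3/4) ln(1 − 4p/3) = −0.75 ln(1 − 0.312057) = −0.75 ln(0.687943)
  = −0.75 × (-0.374049) = 0.280537 substitutions/site.

0.2805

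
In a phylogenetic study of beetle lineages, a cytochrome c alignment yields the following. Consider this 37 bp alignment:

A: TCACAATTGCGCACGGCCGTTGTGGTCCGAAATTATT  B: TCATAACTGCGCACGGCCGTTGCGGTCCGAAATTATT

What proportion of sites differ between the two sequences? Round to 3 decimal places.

The sequences differ at 3 of 37 positions (sites 4, 7, 23).
p = 3/37 = 0.081081… ≈ 0.081 (to 3 d.p.).

0.081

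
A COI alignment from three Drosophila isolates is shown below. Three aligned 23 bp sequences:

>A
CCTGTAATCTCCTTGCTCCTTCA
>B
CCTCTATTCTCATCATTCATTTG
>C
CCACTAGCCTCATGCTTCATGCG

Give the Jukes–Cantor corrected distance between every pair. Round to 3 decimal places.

d(A,B) = 0.553, d(A,C) = 0.761, d(B,C) = 0.390

A–B: 9/23 sites differ → p ≈ 0.391304, d = −0.75 ln(1 − 0.521739) = 0.553199 ≈ 0.553.
A–C: 11/23 sites differ → p ≈ 0.478261, d = −0.75 ln(1 − 0.637681) = 0.761423 ≈ 0.761.
B–C: 7/23 sites differ → p ≈ 0.304348, d = −0.75 ln(1 − 0.405797) = 0.390401 ≈ 0.390.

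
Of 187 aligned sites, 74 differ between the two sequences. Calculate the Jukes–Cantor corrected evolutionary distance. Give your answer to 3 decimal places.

0.562

p = 74/187 ≈ 0.395722.
d = −(3/4) ln(1 − 4p/3) = −0.75 ln(1 − 0.527629) = −0.75 ln(0.472371)
  = −0.75 × (-0.749991) = 0.562493 substitutions/site.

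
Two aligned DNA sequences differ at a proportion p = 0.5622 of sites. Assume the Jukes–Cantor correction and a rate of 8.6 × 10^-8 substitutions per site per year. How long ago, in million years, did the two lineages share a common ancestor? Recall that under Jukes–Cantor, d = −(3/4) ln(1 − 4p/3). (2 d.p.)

6.04

d = −(3/4) ln(1 − 4p/3) = −0.75 ln(1 − 0.7496) = −0.75 ln(0.2504)
  = −0.75 × (-1.384696) = 1.038522 substitutions/site.
Under a molecular clock d = 2μt, so t = d/(2μ) = 1.038522 / (2 × 8.6 × 10^-8) = 6.04 million years.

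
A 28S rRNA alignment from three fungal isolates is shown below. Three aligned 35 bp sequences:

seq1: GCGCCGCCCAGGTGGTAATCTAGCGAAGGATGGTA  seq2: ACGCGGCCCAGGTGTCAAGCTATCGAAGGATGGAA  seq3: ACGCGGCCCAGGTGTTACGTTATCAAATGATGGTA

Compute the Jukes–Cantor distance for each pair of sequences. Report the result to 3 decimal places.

seq1–seq2: 7/35 sites differ → p = 0.2, d = −0.75 ln(1 − 0.266667) = 0.232617 ≈ 0.233.
seq1–seq3: 9/35 sites differ → p ≈ 0.257143, d = −0.75 ln(1 − 0.342857) = 0.314890 ≈ 0.315.
seq2–seq3: 6/35 sites differ → p ≈ 0.171429, d = −0.75 ln(1 − 0.228572) = 0.194634 ≈ 0.195.

d(seq1,seq2) = 0.233, d(seq1,seq3) = 0.315, d(seq2,seq3) = 0.195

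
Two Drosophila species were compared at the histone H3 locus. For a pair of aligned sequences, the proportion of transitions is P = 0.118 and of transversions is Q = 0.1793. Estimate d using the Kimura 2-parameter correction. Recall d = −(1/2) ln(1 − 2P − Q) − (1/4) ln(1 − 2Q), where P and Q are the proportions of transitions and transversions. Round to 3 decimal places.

0.379

Under the Kimura two-parameter model, d = −½ ln(1 − 2P − Q) − ¼ ln(1 − 2Q).
1 − 2P − Q = 0.5847, giving −½ ln(0.5847) = 0.268328.
1 − 2Q = 0.6414, giving −¼ ln(0.6414) = 0.111025.
d = 0.268328 + 0.111025 = 0.379353.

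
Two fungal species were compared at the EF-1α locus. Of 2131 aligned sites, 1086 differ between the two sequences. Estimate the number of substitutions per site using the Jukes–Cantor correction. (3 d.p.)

p = 1086/2131 ≈ 0.50962.
d = −(3/4) ln(1 − 4p/3) = −0.75 ln(1 − 0.679493) = −0.75 ln(0.320507)
  = −0.75 × (-1.137851) = 0.853388 substitutions/site.

0.853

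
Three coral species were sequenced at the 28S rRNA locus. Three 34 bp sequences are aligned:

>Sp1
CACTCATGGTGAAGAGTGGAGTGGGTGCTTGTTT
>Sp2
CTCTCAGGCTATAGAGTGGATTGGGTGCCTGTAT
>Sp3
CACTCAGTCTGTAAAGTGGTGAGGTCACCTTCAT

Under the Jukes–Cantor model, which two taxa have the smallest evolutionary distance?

Sp1 and Sp2

Sp1–Sp2: 8/34 differ, p = 0.235, d = 0.282.
Sp1–Sp3: 14/34 differ, p = 0.412, d = 0.597.
Sp2–Sp3: 12/34 differ, p = 0.353, d = 0.477.
The smallest distance is between Sp1 and Sp2.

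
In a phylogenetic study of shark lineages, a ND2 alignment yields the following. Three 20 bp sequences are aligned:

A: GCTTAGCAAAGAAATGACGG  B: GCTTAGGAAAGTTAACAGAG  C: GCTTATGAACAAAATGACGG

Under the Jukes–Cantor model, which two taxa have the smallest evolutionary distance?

A–B: 7/20 differ, p = 0.350, d = 0.471.
A–C: 4/20 differ, p = 0.200, d = 0.233.
B–C: 9/20 differ, p = 0.450, d = 0.687.
The smallest distance is between A and C.

A and C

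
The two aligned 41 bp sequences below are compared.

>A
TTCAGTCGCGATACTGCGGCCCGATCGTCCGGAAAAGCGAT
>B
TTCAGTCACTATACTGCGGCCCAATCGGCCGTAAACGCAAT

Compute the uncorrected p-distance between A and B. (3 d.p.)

The sequences differ at 7 of 41 positions (sites 8, 10, 23, 28, 32, 36, 39).
p = 7/41 = 0.170731… ≈ 0.171 (to 3 d.p.).

0.171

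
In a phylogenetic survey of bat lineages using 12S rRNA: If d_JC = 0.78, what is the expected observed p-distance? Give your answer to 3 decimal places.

p = (3/4)(1 − e^(−4d/3)) = 0.75 × (1 − e^(-1.04)) = 0.75 × (1 − 0.353455) = 0.484909.

0.485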